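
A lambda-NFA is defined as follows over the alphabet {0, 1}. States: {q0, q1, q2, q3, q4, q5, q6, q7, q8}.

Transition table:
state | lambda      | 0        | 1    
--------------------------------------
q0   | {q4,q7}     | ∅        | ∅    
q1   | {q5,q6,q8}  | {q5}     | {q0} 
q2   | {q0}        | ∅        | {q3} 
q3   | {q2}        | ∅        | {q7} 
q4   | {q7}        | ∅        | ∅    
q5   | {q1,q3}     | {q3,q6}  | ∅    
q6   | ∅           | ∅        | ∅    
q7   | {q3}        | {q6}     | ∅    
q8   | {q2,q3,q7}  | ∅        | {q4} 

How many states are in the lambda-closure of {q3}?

5

Start with {q3}.
From q3 via lambda: add q2.
From q2 via lambda: add q0.
From q0 via lambda: add q4, q7.
lambda-closure = {q0, q2, q3, q4, q7}, which has 5 states.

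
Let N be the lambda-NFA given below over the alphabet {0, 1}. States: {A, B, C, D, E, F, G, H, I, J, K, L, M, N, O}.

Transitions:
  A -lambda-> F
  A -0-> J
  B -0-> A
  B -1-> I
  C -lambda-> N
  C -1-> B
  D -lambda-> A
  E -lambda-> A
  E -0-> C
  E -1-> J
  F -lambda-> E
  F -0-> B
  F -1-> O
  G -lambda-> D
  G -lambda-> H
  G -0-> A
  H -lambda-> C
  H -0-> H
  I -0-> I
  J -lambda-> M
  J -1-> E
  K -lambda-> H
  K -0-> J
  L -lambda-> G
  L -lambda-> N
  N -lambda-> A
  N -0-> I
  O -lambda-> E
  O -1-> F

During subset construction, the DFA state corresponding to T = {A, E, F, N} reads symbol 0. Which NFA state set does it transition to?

{A, B, C, E, F, I, J, M, N}

A on 0 → {J}.
E on 0 → {C}.
F on 0 → {B}.
N on 0 → {I}.
Union after reading 0: {B, C, I, J}.
Now take the lambda-closure:
From C via lambda: add N.
From J via lambda: add M.
From N via lambda: add A.
From A via lambda: add F.
From F via lambda: add E.
No new states can be added; the closed set is {A, B, C, E, F, I, J, M, N}.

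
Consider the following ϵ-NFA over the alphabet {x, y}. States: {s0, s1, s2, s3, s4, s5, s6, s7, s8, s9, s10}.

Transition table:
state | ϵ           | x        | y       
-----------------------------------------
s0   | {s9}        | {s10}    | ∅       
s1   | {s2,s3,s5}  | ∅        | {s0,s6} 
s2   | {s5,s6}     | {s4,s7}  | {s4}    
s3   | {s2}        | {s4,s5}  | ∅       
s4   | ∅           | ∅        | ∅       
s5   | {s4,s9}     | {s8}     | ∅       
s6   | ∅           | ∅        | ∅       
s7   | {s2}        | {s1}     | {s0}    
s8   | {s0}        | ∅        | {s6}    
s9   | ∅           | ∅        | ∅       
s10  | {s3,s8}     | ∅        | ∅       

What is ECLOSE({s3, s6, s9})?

{s2, s3, s4, s5, s6, s9}

Start with {s3, s6, s9}.
From s3 via ϵ: add s2.
From s2 via ϵ: add s5.
From s5 via ϵ: add s4.
No new states can be added; the closed set is {s2, s3, s4, s5, s6, s9}.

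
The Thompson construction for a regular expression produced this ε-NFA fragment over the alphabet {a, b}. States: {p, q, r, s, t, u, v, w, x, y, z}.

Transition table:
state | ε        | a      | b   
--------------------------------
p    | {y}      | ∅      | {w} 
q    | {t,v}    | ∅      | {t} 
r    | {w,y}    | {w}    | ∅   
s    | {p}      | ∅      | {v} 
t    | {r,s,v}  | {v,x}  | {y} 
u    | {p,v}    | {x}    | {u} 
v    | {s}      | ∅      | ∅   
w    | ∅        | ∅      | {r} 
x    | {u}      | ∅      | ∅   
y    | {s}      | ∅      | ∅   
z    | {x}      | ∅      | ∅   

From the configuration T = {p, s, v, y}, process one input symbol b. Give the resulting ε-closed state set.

p on b → {w}.
s on b → {v}.
No b-transition from v, y.
Union after reading b: {v, w}.
Now take the ε-closure:
From v via ε: add s.
From s via ε: add p.
From p via ε: add y.
No new states can be added; the closed set is {p, s, v, w, y}.

{p, s, v, w, y}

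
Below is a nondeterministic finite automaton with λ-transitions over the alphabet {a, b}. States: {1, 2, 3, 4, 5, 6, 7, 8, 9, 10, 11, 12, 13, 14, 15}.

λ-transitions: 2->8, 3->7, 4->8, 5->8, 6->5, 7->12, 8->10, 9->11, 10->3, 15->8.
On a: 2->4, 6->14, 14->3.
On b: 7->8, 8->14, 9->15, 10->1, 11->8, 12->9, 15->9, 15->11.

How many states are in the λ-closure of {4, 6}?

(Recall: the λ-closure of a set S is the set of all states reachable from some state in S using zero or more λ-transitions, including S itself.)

8

Start with {4, 6}.
From 4 via λ: add 8.
From 6 via λ: add 5.
From 8 via λ: add 10.
From 10 via λ: add 3.
From 3 via λ: add 7.
From 7 via λ: add 12.
λ-closure = {3, 4, 5, 6, 7, 8, 10, 12}, which has 8 states.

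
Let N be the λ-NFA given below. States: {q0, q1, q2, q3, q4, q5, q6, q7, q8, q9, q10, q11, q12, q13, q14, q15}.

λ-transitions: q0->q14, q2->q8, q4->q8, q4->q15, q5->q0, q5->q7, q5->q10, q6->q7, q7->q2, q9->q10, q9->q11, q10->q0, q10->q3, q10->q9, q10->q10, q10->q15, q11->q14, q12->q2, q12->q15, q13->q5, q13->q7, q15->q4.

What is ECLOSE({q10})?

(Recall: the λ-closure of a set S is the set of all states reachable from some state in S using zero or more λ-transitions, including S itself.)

Start with {q10}.
From q10 via λ: add q0, q3, q9, q15.
From q0 via λ: add q14.
From q9 via λ: add q11.
From q15 via λ: add q4.
From q4 via λ: add q8.
No new states can be added; the closed set is {q0, q3, q4, q8, q9, q10, q11, q14, q15}.

{q0, q3, q4, q8, q9, q10, q11, q14, q15}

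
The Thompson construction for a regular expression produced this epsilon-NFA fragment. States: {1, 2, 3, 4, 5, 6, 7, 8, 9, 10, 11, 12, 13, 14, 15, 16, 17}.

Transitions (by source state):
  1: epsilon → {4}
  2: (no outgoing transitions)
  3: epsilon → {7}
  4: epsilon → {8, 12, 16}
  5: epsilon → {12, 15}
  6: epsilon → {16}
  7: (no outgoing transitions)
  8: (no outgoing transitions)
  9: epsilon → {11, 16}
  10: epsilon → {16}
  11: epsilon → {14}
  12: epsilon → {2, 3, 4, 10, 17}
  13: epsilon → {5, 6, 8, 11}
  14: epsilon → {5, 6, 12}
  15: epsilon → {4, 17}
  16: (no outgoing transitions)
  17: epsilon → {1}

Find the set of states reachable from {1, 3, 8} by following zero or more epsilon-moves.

Start with {1, 3, 8}.
From 1 via epsilon: add 4.
From 3 via epsilon: add 7.
From 4 via epsilon: add 12, 16.
From 12 via epsilon: add 2, 10, 17.
No new states can be added; the closed set is {1, 2, 3, 4, 7, 8, 10, 12, 16, 17}.

{1, 2, 3, 4, 7, 8, 10, 12, 16, 17}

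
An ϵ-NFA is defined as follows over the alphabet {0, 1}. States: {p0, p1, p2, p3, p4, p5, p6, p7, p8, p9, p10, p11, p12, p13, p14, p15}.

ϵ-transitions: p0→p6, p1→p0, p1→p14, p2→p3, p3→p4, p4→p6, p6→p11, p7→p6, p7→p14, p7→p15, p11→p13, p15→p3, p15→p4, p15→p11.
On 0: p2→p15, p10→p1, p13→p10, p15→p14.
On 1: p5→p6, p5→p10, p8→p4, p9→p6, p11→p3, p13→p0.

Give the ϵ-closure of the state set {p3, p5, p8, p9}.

{p3, p4, p5, p6, p8, p9, p11, p13}

Start with {p3, p5, p8, p9}.
From p3 via ϵ: add p4.
From p4 via ϵ: add p6.
From p6 via ϵ: add p11.
From p11 via ϵ: add p13.
No new states can be added; the closed set is {p3, p4, p5, p6, p8, p9, p11, p13}.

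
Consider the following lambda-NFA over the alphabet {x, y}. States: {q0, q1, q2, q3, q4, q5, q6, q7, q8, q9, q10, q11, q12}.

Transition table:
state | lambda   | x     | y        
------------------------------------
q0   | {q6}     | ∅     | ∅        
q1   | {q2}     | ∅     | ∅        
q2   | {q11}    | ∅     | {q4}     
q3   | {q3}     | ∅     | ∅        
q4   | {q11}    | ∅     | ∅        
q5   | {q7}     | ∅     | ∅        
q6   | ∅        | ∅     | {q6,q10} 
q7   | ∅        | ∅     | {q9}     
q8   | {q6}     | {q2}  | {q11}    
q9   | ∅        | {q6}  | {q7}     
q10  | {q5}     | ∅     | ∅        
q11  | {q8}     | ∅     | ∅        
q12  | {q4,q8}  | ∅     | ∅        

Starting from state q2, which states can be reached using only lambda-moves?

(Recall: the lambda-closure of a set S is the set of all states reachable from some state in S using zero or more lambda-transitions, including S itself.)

{q2, q6, q8, q11}

Start with {q2}.
From q2 via lambda: add q11.
From q11 via lambda: add q8.
From q8 via lambda: add q6.
No new states can be added; the closed set is {q2, q6, q8, q11}.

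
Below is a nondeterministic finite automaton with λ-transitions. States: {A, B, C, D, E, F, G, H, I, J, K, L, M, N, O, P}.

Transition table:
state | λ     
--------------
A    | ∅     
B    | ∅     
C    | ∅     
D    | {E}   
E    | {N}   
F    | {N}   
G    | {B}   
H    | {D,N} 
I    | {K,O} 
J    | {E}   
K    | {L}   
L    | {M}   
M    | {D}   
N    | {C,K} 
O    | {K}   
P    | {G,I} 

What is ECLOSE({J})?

Start with {J}.
From J via λ: add E.
From E via λ: add N.
From N via λ: add C, K.
From K via λ: add L.
From L via λ: add M.
From M via λ: add D.
No new states can be added; the closed set is {C, D, E, J, K, L, M, N}.

{C, D, E, J, K, L, M, N}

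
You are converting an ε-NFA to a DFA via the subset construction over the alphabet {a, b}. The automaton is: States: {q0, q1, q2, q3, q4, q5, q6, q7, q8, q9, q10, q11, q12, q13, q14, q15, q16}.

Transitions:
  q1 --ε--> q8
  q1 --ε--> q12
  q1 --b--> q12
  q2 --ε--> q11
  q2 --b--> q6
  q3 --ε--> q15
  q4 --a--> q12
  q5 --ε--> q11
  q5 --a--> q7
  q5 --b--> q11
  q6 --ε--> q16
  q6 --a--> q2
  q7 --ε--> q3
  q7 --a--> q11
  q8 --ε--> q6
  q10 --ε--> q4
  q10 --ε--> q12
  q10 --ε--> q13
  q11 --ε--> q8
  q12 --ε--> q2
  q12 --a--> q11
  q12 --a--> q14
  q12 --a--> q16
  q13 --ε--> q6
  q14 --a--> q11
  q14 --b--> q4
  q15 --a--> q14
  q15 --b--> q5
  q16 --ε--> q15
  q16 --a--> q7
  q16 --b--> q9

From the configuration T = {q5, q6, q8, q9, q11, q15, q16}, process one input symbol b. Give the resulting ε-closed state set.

q5 on b → {q11}.
q15 on b → {q5}.
q16 on b → {q9}.
No b-transition from q6, q8, q9, q11.
Union after reading b: {q5, q9, q11}.
Now take the ε-closure:
From q11 via ε: add q8.
From q8 via ε: add q6.
From q6 via ε: add q16.
From q16 via ε: add q15.
No new states can be added; the closed set is {q5, q6, q8, q9, q11, q15, q16}.

{q5, q6, q8, q9, q11, q15, q16}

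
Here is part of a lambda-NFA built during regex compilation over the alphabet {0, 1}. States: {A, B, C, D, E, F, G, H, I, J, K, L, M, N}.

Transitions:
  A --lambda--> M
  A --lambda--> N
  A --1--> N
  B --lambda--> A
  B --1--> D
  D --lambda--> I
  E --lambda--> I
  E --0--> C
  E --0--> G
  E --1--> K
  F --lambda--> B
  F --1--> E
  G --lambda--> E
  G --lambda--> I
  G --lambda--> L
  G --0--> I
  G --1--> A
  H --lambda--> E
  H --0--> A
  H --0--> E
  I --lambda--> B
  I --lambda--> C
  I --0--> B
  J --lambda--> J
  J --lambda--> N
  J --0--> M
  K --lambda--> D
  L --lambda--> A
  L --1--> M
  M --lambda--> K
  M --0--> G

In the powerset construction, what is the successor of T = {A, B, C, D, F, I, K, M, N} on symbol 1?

A on 1 → {N}.
B on 1 → {D}.
F on 1 → {E}.
No 1-transition from C, D, I, K, M, N.
Union after reading 1: {D, E, N}.
Now take the lambda-closure:
From D via lambda: add I.
From I via lambda: add B, C.
From B via lambda: add A.
From A via lambda: add M.
From M via lambda: add K.
No new states can be added; the closed set is {A, B, C, D, E, I, K, M, N}.

{A, B, C, D, E, I, K, M, N}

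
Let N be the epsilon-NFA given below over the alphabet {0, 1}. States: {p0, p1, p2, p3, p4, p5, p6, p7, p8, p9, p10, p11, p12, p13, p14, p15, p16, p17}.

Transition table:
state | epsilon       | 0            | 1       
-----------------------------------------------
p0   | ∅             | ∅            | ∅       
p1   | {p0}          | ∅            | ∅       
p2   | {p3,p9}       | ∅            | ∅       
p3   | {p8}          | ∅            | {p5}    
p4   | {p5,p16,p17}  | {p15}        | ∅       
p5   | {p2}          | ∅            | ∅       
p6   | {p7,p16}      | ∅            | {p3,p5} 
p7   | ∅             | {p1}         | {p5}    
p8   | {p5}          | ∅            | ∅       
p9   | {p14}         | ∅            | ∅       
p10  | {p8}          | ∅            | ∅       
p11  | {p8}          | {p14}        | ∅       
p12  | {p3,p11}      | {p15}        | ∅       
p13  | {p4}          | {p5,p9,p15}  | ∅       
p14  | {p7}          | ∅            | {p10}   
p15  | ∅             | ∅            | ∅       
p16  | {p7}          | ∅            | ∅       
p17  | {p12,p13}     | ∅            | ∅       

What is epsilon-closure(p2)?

{p2, p3, p5, p7, p8, p9, p14}

Start with {p2}.
From p2 via epsilon: add p3, p9.
From p3 via epsilon: add p8.
From p9 via epsilon: add p14.
From p8 via epsilon: add p5.
From p14 via epsilon: add p7.
No new states can be added; the closed set is {p2, p3, p5, p7, p8, p9, p14}.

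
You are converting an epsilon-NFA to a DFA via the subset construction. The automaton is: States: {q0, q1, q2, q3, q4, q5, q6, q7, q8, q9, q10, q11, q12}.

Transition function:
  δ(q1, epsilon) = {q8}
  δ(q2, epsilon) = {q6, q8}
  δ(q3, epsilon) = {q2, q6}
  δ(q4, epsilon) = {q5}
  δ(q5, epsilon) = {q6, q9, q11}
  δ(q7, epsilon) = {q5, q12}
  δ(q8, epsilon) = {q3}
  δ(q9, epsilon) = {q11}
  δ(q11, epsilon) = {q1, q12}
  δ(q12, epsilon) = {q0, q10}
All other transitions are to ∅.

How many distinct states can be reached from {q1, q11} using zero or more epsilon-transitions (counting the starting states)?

9

Start with {q1, q11}.
From q1 via epsilon: add q8.
From q11 via epsilon: add q12.
From q8 via epsilon: add q3.
From q12 via epsilon: add q0, q10.
From q3 via epsilon: add q2, q6.
epsilon-closure = {q0, q1, q2, q3, q6, q8, q10, q11, q12}, which has 9 states.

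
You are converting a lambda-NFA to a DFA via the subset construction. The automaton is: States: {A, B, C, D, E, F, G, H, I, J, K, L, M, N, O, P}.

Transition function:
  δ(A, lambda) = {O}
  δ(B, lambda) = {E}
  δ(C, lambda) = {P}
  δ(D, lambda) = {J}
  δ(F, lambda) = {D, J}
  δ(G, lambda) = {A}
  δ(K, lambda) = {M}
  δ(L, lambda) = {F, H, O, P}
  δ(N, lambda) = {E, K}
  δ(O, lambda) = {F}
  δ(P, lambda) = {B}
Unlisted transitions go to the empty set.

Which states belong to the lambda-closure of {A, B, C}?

{A, B, C, D, E, F, J, O, P}

Start with {A, B, C}.
From A via lambda: add O.
From B via lambda: add E.
From C via lambda: add P.
From O via lambda: add F.
From F via lambda: add D, J.
No new states can be added; the closed set is {A, B, C, D, E, F, J, O, P}.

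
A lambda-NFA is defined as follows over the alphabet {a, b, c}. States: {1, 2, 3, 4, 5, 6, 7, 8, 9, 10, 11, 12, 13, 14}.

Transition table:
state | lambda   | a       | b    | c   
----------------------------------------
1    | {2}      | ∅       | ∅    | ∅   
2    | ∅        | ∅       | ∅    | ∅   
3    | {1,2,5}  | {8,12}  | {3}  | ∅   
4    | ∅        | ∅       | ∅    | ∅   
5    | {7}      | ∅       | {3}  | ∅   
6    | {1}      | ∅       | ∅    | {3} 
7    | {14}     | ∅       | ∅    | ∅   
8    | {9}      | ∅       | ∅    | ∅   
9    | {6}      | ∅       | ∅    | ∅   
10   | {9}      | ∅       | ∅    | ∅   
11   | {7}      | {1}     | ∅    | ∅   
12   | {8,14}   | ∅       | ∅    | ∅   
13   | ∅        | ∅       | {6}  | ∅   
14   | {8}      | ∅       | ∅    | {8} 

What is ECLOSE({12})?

Start with {12}.
From 12 via lambda: add 8, 14.
From 8 via lambda: add 9.
From 9 via lambda: add 6.
From 6 via lambda: add 1.
From 1 via lambda: add 2.
No new states can be added; the closed set is {1, 2, 6, 8, 9, 12, 14}.

{1, 2, 6, 8, 9, 12, 14}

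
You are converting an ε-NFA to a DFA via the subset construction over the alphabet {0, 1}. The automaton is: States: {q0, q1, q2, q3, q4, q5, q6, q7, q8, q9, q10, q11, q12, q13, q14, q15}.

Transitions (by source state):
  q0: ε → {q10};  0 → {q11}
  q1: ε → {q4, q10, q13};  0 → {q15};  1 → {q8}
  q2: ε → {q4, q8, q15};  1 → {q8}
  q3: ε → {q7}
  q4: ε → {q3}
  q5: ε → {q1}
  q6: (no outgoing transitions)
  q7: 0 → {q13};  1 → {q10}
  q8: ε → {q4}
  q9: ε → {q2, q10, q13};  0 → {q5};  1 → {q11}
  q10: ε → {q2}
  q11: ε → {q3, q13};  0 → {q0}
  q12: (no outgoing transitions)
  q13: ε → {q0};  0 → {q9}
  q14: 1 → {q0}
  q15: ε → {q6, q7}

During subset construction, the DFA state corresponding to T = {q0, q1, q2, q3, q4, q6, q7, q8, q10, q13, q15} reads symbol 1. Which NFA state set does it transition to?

q1 on 1 → {q8}.
q2 on 1 → {q8}.
q7 on 1 → {q10}.
No 1-transition from q0, q3, q4, q6, q8, q10, q13, q15.
Union after reading 1: {q8, q10}.
Now take the ε-closure:
From q8 via ε: add q4.
From q10 via ε: add q2.
From q2 via ε: add q15.
From q4 via ε: add q3.
From q3 via ε: add q7.
From q15 via ε: add q6.
No new states can be added; the closed set is {q2, q3, q4, q6, q7, q8, q10, q15}.

{q2, q3, q4, q6, q7, q8, q10, q15}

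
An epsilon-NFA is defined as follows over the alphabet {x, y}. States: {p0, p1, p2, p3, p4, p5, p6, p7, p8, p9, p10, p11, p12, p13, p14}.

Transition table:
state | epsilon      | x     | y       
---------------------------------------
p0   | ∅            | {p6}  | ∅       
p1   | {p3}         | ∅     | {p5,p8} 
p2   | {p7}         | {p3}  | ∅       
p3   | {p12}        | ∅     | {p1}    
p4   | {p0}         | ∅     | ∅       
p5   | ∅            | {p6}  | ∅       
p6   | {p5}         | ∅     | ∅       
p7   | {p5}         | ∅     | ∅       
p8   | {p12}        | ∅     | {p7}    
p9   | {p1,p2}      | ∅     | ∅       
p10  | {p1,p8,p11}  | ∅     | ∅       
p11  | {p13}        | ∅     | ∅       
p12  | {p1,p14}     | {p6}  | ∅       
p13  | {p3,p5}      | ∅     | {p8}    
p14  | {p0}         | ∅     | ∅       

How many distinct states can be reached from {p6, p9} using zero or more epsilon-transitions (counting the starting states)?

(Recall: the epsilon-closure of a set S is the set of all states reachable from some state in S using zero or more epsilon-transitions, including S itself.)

Start with {p6, p9}.
From p6 via epsilon: add p5.
From p9 via epsilon: add p1, p2.
From p1 via epsilon: add p3.
From p2 via epsilon: add p7.
From p3 via epsilon: add p12.
From p12 via epsilon: add p14.
From p14 via epsilon: add p0.
epsilon-closure = {p0, p1, p2, p3, p5, p6, p7, p9, p12, p14}, which has 10 states.

10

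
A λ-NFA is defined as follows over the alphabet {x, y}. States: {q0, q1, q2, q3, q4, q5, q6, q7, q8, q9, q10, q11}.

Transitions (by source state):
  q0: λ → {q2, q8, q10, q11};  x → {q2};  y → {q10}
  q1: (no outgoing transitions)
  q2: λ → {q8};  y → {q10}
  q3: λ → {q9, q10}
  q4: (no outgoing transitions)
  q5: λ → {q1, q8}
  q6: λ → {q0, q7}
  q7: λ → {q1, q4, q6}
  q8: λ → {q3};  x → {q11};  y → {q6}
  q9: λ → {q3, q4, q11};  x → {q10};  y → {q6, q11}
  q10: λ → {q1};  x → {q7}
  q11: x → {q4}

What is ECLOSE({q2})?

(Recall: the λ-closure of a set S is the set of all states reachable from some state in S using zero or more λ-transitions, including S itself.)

{q1, q2, q3, q4, q8, q9, q10, q11}

Start with {q2}.
From q2 via λ: add q8.
From q8 via λ: add q3.
From q3 via λ: add q9, q10.
From q9 via λ: add q4, q11.
From q10 via λ: add q1.
No new states can be added; the closed set is {q1, q2, q3, q4, q8, q9, q10, q11}.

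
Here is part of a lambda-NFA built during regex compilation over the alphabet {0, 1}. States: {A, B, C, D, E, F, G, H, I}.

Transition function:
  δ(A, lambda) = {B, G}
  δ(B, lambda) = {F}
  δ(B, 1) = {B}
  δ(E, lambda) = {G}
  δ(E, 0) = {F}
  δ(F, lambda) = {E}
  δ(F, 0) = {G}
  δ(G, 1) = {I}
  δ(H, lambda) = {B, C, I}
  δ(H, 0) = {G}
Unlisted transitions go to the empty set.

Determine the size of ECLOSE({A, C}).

Start with {A, C}.
From A via lambda: add B, G.
From B via lambda: add F.
From F via lambda: add E.
lambda-closure = {A, B, C, E, F, G}, which has 6 states.

6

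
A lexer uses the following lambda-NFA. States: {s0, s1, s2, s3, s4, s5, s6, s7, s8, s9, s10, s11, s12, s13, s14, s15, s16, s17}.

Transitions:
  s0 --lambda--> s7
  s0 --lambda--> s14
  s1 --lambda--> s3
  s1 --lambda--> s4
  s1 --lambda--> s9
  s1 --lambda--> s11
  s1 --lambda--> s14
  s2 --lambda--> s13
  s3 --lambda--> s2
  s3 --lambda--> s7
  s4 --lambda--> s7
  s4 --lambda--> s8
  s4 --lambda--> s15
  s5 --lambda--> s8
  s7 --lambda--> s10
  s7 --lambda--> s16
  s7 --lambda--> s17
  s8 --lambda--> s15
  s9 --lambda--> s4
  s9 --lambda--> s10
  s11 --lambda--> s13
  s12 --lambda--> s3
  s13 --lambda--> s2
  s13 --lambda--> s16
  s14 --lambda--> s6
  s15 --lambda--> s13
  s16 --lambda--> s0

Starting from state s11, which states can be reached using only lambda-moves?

Start with {s11}.
From s11 via lambda: add s13.
From s13 via lambda: add s2, s16.
From s16 via lambda: add s0.
From s0 via lambda: add s7, s14.
From s7 via lambda: add s10, s17.
From s14 via lambda: add s6.
No new states can be added; the closed set is {s0, s2, s6, s7, s10, s11, s13, s14, s16, s17}.

{s0, s2, s6, s7, s10, s11, s13, s14, s16, s17}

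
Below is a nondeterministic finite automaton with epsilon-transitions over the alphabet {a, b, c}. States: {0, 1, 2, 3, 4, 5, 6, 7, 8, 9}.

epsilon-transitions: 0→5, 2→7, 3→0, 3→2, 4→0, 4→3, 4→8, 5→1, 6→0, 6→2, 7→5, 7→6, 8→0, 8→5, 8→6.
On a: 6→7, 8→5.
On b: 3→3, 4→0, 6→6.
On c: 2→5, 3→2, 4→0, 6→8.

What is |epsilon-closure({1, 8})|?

7

Start with {1, 8}.
From 8 via epsilon: add 0, 5, 6.
From 6 via epsilon: add 2.
From 2 via epsilon: add 7.
epsilon-closure = {0, 1, 2, 5, 6, 7, 8}, which has 7 states.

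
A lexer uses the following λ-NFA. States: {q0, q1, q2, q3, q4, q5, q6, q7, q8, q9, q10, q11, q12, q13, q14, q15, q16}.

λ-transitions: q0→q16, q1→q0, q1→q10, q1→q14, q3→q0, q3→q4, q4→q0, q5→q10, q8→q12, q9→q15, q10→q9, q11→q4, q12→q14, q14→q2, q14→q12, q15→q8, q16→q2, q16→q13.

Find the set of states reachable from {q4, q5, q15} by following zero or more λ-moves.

Start with {q4, q5, q15}.
From q4 via λ: add q0.
From q5 via λ: add q10.
From q15 via λ: add q8.
From q0 via λ: add q16.
From q8 via λ: add q12.
From q10 via λ: add q9.
From q12 via λ: add q14.
From q16 via λ: add q2, q13.
No new states can be added; the closed set is {q0, q2, q4, q5, q8, q9, q10, q12, q13, q14, q15, q16}.

{q0, q2, q4, q5, q8, q9, q10, q12, q13, q14, q15, q16}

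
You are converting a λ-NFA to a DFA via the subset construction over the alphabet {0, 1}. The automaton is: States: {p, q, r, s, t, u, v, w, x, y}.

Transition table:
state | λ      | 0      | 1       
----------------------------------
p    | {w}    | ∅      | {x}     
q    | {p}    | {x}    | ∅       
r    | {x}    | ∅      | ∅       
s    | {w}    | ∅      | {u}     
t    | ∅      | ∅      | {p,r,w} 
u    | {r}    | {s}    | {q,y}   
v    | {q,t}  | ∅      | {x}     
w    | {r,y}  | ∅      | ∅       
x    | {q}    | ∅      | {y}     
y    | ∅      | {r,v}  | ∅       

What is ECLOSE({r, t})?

{p, q, r, t, w, x, y}

Start with {r, t}.
From r via λ: add x.
From x via λ: add q.
From q via λ: add p.
From p via λ: add w.
From w via λ: add y.
No new states can be added; the closed set is {p, q, r, t, w, x, y}.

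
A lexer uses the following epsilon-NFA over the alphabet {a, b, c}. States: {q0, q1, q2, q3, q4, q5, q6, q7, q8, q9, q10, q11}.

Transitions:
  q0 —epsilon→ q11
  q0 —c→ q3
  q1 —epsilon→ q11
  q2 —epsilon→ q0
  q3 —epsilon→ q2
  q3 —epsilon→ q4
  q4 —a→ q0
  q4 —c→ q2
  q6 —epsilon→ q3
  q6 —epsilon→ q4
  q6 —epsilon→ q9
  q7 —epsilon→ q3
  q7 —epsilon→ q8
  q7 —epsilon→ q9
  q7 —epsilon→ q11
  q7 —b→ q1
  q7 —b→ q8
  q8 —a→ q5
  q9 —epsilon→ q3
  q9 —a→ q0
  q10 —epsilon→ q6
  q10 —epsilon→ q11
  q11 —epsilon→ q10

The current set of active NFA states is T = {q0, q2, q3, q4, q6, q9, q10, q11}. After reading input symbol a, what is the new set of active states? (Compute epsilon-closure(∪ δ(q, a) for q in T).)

q4 on a → {q0}.
q9 on a → {q0}.
No a-transition from q0, q2, q3, q6, q10, q11.
Union after reading a: {q0}.
Now take the epsilon-closure:
From q0 via epsilon: add q11.
From q11 via epsilon: add q10.
From q10 via epsilon: add q6.
From q6 via epsilon: add q3, q4, q9.
From q3 via epsilon: add q2.
No new states can be added; the closed set is {q0, q2, q3, q4, q6, q9, q10, q11}.

{q0, q2, q3, q4, q6, q9, q10, q11}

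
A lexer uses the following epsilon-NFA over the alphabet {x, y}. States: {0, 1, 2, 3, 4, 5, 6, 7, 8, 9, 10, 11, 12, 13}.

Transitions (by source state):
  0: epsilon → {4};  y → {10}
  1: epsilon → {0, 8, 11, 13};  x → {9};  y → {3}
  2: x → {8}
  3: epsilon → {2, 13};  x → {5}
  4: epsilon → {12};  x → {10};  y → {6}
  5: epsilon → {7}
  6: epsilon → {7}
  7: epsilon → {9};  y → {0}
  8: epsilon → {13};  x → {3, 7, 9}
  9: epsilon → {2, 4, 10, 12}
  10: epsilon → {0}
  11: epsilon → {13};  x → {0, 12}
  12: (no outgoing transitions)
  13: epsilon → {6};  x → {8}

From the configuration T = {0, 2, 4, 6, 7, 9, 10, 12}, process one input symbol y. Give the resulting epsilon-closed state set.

0 on y → {10}.
4 on y → {6}.
7 on y → {0}.
No y-transition from 2, 6, 9, 10, 12.
Union after reading y: {0, 6, 10}.
Now take the epsilon-closure:
From 0 via epsilon: add 4.
From 6 via epsilon: add 7.
From 4 via epsilon: add 12.
From 7 via epsilon: add 9.
From 9 via epsilon: add 2.
No new states can be added; the closed set is {0, 2, 4, 6, 7, 9, 10, 12}.

{0, 2, 4, 6, 7, 9, 10, 12}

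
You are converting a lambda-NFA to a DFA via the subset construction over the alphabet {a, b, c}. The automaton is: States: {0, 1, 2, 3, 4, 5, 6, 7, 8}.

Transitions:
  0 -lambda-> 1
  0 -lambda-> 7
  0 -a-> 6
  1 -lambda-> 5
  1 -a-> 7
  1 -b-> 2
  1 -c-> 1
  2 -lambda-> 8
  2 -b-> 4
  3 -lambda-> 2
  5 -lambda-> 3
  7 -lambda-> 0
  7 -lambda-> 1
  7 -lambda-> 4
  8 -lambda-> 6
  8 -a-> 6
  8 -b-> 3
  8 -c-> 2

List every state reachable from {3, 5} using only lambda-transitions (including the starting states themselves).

{2, 3, 5, 6, 8}

Start with {3, 5}.
From 3 via lambda: add 2.
From 2 via lambda: add 8.
From 8 via lambda: add 6.
No new states can be added; the closed set is {2, 3, 5, 6, 8}.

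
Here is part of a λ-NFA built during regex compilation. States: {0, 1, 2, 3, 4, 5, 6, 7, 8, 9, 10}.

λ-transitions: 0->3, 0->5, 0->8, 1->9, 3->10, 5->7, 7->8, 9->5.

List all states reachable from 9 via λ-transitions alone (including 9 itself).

Start with {9}.
From 9 via λ: add 5.
From 5 via λ: add 7.
From 7 via λ: add 8.
No new states can be added; the closed set is {5, 7, 8, 9}.

{5, 7, 8, 9}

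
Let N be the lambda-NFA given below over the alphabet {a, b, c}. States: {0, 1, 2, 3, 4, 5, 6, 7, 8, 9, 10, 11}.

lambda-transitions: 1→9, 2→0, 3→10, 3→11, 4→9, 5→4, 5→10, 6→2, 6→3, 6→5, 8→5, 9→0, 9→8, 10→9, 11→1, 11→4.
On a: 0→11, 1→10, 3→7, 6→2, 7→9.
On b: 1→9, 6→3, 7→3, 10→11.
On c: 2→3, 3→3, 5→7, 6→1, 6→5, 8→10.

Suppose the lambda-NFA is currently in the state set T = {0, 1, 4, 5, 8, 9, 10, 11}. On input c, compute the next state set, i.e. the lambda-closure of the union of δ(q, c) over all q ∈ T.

{0, 4, 5, 7, 8, 9, 10}

5 on c → {7}.
8 on c → {10}.
No c-transition from 0, 1, 4, 9, 10, 11.
Union after reading c: {7, 10}.
Now take the lambda-closure:
From 10 via lambda: add 9.
From 9 via lambda: add 0, 8.
From 8 via lambda: add 5.
From 5 via lambda: add 4.
No new states can be added; the closed set is {0, 4, 5, 7, 8, 9, 10}.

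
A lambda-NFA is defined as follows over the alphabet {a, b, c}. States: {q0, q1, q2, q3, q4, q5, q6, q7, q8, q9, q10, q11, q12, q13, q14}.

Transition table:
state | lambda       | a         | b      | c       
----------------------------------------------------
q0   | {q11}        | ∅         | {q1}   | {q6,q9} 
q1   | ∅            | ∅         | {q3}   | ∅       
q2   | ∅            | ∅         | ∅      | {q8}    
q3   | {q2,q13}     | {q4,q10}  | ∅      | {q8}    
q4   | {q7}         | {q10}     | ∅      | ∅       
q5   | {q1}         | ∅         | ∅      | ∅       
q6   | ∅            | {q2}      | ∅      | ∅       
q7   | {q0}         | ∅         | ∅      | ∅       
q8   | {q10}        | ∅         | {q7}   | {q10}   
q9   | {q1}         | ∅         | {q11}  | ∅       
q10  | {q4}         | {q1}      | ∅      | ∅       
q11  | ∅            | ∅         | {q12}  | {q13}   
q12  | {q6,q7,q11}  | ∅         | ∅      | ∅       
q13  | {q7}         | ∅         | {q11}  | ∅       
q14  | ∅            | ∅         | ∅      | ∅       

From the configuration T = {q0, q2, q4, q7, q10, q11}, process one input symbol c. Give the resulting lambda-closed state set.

{q0, q1, q4, q6, q7, q8, q9, q10, q11, q13}

q0 on c → {q6, q9}.
q2 on c → {q8}.
q11 on c → {q13}.
No c-transition from q4, q7, q10.
Union after reading c: {q6, q8, q9, q13}.
Now take the lambda-closure:
From q8 via lambda: add q10.
From q9 via lambda: add q1.
From q13 via lambda: add q7.
From q7 via lambda: add q0.
From q10 via lambda: add q4.
From q0 via lambda: add q11.
No new states can be added; the closed set is {q0, q1, q4, q6, q7, q8, q9, q10, q11, q13}.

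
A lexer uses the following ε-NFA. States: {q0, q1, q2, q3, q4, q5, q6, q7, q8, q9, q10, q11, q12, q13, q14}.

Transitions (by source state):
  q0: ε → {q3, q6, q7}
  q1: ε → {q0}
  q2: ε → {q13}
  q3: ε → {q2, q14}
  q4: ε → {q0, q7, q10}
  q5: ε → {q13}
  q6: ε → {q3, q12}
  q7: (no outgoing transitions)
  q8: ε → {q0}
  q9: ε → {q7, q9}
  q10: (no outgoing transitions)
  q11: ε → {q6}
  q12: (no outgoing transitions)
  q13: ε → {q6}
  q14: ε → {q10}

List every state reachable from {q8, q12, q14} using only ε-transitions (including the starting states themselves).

{q0, q2, q3, q6, q7, q8, q10, q12, q13, q14}

Start with {q8, q12, q14}.
From q8 via ε: add q0.
From q14 via ε: add q10.
From q0 via ε: add q3, q6, q7.
From q3 via ε: add q2.
From q2 via ε: add q13.
No new states can be added; the closed set is {q0, q2, q3, q6, q7, q8, q10, q12, q13, q14}.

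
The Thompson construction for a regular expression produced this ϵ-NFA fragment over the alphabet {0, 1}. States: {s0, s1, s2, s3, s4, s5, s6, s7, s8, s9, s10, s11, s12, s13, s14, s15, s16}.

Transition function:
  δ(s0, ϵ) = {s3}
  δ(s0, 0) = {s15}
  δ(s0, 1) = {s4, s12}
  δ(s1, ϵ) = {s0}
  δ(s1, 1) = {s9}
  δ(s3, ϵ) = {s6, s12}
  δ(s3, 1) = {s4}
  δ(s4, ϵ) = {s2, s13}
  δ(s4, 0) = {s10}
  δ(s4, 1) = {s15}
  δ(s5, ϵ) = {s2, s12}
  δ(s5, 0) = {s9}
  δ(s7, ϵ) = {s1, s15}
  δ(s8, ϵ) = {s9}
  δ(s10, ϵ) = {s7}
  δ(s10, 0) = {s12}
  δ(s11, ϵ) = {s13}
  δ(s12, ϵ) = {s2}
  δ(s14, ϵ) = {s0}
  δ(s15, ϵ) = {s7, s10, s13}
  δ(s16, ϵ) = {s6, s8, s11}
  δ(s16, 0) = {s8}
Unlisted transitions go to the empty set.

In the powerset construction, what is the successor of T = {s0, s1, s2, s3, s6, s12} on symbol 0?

s0 on 0 → {s15}.
No 0-transition from s1, s2, s3, s6, s12.
Union after reading 0: {s15}.
Now take the ϵ-closure:
From s15 via ϵ: add s7, s10, s13.
From s7 via ϵ: add s1.
From s1 via ϵ: add s0.
From s0 via ϵ: add s3.
From s3 via ϵ: add s6, s12.
From s12 via ϵ: add s2.
No new states can be added; the closed set is {s0, s1, s2, s3, s6, s7, s10, s12, s13, s15}.

{s0, s1, s2, s3, s6, s7, s10, s12, s13, s15}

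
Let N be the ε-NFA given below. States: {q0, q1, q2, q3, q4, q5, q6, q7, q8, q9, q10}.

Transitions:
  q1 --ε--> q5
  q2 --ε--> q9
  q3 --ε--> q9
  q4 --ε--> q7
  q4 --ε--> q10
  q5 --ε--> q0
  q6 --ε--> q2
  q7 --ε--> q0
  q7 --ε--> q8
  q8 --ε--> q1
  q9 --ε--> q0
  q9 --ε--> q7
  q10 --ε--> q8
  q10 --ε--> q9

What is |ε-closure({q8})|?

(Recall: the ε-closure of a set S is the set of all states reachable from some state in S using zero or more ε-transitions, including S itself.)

4

Start with {q8}.
From q8 via ε: add q1.
From q1 via ε: add q5.
From q5 via ε: add q0.
ε-closure = {q0, q1, q5, q8}, which has 4 states.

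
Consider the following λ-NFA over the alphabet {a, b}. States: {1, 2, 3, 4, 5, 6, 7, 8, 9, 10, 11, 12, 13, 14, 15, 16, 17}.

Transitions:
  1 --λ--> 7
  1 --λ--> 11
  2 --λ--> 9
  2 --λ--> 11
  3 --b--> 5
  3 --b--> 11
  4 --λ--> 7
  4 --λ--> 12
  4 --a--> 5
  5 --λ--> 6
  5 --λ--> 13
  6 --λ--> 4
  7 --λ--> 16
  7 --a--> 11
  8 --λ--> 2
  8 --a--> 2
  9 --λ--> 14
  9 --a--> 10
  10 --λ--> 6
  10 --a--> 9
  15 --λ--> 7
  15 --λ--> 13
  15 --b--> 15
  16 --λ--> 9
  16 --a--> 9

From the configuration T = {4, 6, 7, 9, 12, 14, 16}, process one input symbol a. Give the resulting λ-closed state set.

4 on a → {5}.
7 on a → {11}.
9 on a → {10}.
16 on a → {9}.
No a-transition from 6, 12, 14.
Union after reading a: {5, 9, 10, 11}.
Now take the λ-closure:
From 5 via λ: add 6, 13.
From 9 via λ: add 14.
From 6 via λ: add 4.
From 4 via λ: add 7, 12.
From 7 via λ: add 16.
No new states can be added; the closed set is {4, 5, 6, 7, 9, 10, 11, 12, 13, 14, 16}.

{4, 5, 6, 7, 9, 10, 11, 12, 13, 14, 16}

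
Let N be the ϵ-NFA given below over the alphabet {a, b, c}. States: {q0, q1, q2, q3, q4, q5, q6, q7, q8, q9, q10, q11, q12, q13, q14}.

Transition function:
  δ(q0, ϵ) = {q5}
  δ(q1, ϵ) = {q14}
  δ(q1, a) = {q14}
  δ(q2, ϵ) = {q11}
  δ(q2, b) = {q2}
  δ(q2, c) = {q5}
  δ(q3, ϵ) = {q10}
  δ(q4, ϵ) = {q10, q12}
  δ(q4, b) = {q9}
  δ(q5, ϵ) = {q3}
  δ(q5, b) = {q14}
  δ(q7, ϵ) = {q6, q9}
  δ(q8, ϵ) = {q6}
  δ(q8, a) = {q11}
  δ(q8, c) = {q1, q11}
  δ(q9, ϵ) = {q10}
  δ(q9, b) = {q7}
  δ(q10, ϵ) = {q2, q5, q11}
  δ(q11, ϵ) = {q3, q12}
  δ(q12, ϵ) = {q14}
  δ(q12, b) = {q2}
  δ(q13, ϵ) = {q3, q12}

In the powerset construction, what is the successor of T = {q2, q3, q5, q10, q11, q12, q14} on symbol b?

q2 on b → {q2}.
q5 on b → {q14}.
q12 on b → {q2}.
No b-transition from q3, q10, q11, q14.
Union after reading b: {q2, q14}.
Now take the ϵ-closure:
From q2 via ϵ: add q11.
From q11 via ϵ: add q3, q12.
From q3 via ϵ: add q10.
From q10 via ϵ: add q5.
No new states can be added; the closed set is {q2, q3, q5, q10, q11, q12, q14}.

{q2, q3, q5, q10, q11, q12, q14}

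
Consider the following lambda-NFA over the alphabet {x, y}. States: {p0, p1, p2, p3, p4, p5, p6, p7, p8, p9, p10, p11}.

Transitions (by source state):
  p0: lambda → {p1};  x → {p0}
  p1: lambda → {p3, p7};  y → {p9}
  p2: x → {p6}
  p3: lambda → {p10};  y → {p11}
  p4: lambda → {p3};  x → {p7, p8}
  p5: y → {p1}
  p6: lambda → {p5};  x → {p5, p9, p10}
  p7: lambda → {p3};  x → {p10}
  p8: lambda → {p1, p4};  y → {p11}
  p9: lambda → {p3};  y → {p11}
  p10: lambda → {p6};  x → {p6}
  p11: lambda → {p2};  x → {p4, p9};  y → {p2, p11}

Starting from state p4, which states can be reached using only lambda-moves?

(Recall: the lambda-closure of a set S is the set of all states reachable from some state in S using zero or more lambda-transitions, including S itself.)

Start with {p4}.
From p4 via lambda: add p3.
From p3 via lambda: add p10.
From p10 via lambda: add p6.
From p6 via lambda: add p5.
No new states can be added; the closed set is {p3, p4, p5, p6, p10}.

{p3, p4, p5, p6, p10}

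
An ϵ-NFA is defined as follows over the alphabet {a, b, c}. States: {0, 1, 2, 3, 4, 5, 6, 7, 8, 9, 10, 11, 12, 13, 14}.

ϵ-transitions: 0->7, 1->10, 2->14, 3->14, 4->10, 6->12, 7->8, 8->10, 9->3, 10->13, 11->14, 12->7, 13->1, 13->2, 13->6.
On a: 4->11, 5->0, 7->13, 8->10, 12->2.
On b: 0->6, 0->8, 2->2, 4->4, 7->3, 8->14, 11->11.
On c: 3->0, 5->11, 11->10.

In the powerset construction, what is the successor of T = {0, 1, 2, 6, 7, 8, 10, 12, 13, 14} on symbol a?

{1, 2, 6, 7, 8, 10, 12, 13, 14}

7 on a → {13}.
8 on a → {10}.
12 on a → {2}.
No a-transition from 0, 1, 2, 6, 10, 13, 14.
Union after reading a: {2, 10, 13}.
Now take the ϵ-closure:
From 2 via ϵ: add 14.
From 13 via ϵ: add 1, 6.
From 6 via ϵ: add 12.
From 12 via ϵ: add 7.
From 7 via ϵ: add 8.
No new states can be added; the closed set is {1, 2, 6, 7, 8, 10, 12, 13, 14}.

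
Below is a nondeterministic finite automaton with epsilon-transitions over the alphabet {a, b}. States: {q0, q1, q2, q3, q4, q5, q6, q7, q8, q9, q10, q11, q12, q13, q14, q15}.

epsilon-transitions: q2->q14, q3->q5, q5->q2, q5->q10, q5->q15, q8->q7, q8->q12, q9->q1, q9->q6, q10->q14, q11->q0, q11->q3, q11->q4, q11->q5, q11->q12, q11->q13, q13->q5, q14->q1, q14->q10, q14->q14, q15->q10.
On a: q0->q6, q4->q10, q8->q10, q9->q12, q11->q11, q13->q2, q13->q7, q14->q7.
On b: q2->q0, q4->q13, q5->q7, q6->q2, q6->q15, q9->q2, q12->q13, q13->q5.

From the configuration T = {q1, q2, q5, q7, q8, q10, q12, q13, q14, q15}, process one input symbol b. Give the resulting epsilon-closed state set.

{q0, q1, q2, q5, q7, q10, q13, q14, q15}

q2 on b → {q0}.
q5 on b → {q7}.
q12 on b → {q13}.
q13 on b → {q5}.
No b-transition from q1, q7, q8, q10, q14, q15.
Union after reading b: {q0, q5, q7, q13}.
Now take the epsilon-closure:
From q5 via epsilon: add q2, q10, q15.
From q2 via epsilon: add q14.
From q14 via epsilon: add q1.
No new states can be added; the closed set is {q0, q1, q2, q5, q7, q10, q13, q14, q15}.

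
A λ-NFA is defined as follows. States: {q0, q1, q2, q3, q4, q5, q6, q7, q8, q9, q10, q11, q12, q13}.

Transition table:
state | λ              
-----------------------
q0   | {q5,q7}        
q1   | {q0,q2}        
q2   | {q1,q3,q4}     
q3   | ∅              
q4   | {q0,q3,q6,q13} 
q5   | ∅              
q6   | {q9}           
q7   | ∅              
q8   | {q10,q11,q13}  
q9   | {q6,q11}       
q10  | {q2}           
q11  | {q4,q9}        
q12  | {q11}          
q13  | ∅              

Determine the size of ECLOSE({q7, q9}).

9

Start with {q7, q9}.
From q9 via λ: add q6, q11.
From q11 via λ: add q4.
From q4 via λ: add q0, q3, q13.
From q0 via λ: add q5.
λ-closure = {q0, q3, q4, q5, q6, q7, q9, q11, q13}, which has 9 states.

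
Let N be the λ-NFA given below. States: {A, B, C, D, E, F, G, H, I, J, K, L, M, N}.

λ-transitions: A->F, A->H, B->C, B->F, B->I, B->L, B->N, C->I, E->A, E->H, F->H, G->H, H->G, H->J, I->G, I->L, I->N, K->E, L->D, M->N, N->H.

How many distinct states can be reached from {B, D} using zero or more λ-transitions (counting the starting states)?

Start with {B, D}.
From B via λ: add C, F, I, L, N.
From F via λ: add H.
From I via λ: add G.
From H via λ: add J.
λ-closure = {B, C, D, F, G, H, I, J, L, N}, which has 10 states.

10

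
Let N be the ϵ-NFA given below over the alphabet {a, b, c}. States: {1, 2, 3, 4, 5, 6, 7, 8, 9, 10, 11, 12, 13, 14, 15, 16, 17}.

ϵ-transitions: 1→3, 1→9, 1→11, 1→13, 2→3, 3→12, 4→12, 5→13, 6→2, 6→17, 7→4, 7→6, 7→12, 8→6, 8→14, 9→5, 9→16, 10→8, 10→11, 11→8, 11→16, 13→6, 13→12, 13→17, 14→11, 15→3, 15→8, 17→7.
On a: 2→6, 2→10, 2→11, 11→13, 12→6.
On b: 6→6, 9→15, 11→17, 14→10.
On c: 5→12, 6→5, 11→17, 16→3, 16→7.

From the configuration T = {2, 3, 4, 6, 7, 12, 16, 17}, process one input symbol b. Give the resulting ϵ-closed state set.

6 on b → {6}.
No b-transition from 2, 3, 4, 7, 12, 16, 17.
Union after reading b: {6}.
Now take the ϵ-closure:
From 6 via ϵ: add 2, 17.
From 2 via ϵ: add 3.
From 17 via ϵ: add 7.
From 3 via ϵ: add 12.
From 7 via ϵ: add 4.
No new states can be added; the closed set is {2, 3, 4, 6, 7, 12, 17}.

{2, 3, 4, 6, 7, 12, 17}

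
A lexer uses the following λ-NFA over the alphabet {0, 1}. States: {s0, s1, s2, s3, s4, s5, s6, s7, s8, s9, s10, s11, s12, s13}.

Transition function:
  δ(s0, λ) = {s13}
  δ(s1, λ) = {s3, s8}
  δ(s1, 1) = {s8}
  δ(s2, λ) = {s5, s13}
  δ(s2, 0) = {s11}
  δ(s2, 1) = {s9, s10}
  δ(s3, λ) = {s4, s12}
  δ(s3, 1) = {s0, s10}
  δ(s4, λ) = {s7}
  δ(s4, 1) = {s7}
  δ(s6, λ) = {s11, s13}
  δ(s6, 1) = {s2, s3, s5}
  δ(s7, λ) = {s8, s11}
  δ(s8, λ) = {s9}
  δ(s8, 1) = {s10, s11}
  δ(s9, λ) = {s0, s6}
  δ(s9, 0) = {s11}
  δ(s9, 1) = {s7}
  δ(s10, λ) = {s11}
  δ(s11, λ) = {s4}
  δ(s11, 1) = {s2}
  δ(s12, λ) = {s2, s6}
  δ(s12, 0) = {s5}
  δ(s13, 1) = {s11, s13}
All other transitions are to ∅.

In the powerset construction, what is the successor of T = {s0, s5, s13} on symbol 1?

s13 on 1 → {s11, s13}.
No 1-transition from s0, s5.
Union after reading 1: {s11, s13}.
Now take the λ-closure:
From s11 via λ: add s4.
From s4 via λ: add s7.
From s7 via λ: add s8.
From s8 via λ: add s9.
From s9 via λ: add s0, s6.
No new states can be added; the closed set is {s0, s4, s6, s7, s8, s9, s11, s13}.

{s0, s4, s6, s7, s8, s9, s11, s13}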